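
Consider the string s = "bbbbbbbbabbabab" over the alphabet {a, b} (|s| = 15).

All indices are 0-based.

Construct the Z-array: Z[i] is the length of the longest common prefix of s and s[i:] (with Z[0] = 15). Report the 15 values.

Z[0]=15
i=1: i≥r, start 0; Z[1]=7 extend→box=[1,8)
i=2: min(r-i=6, Z[1]=7)=6; Z[2]=6
i=3: min(r-i=5, Z[2]=6)=5; Z[3]=5
i=4: min(r-i=4, Z[3]=5)=4; Z[4]=4
i=5: min(r-i=3, Z[4]=4)=3; Z[5]=3
i=6: min(r-i=2, Z[5]=3)=2; Z[6]=2
i=7: min(r-i=1, Z[6]=2)=1; Z[7]=1
i=8: i≥r, start 0; Z[8]=0
i=9: i≥r, start 0; Z[9]=2 extend→box=[9,11)
i=10: min(r-i=1, Z[1]=7)=1; Z[10]=1
i=11: i≥r, start 0; Z[11]=0
i=12: i≥r, start 0; Z[12]=1 extend→box=[12,13)
i=13: i≥r, start 0; Z[13]=0
i=14: i≥r, start 0; Z[14]=1 extend→box=[14,15)

[15, 7, 6, 5, 4, 3, 2, 1, 0, 2, 1, 0, 1, 0, 1]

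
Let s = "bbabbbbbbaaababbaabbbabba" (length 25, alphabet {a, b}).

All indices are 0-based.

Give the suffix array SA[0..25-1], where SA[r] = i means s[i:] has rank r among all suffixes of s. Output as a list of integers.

[24, 9, 10, 16, 11, 21, 13, 17, 2, 23, 8, 15, 20, 12, 1, 22, 7, 14, 19, 0, 6, 18, 5, 4, 3]

rank | idx | suffix
   0 |  24 | a
   1 |   9 | aaababbaabbbabba
   2 |  10 | aababbaabbbabba
   3 |  16 | aabbbabba
   4 |  11 | ababbaabbbabba
   5 |  21 | abba
   6 |  13 | abbaabbbabba
   7 |  17 | abbbabba
   8 |   2 | abbbbbbaaababbaabbbabba
   9 |  23 | ba
  10 |   8 | baaababbaabbbabba
  11 |  15 | baabbbabba
  12 |  20 | babba
  13 |  12 | babbaabbbabba
  14 |   1 | babbbbbbaaababbaabbbabba
  15 |  22 | bba
  16 |   7 | bbaaababbaabbbabba
  17 |  14 | bbaabbbabba
  18 |  19 | bbabba
  19 |   0 | bbabbbbbbaaababbaabbbabba
  20 |   6 | bbbaaababbaabbbabba
  21 |  18 | bbbabba
  22 |   5 | bbbbaaababbaabbbabba
  23 |   4 | bbbbbaaababbaabbbabba
  24 |   3 | bbbbbbaaababbaabbbabba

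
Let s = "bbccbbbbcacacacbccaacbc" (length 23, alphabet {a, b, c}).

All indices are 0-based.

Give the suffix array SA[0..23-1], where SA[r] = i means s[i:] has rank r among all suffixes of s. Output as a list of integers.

[18, 9, 11, 19, 13, 4, 5, 6, 0, 21, 7, 15, 1, 22, 17, 8, 10, 12, 3, 20, 14, 16, 2]

sorted suffixes:
  #0 SA[0]=18  'aacbc'
  #1 SA[1]=9  'acacacbccaacbc'
  #2 SA[2]=11  'acacbccaacbc'
  #3 SA[3]=19  'acbc'
  #4 SA[4]=13  'acbccaacbc'
  #5 SA[5]=4  'bbbbcacacacbccaacbc'
  #6 SA[6]=5  'bbbcacacacbccaacbc'
  #7 SA[7]=6  'bbcacacacbccaacbc'
  #8 SA[8]=0  'bbccbbbbcacacacbccaacbc'
  #9 SA[9]=21  'bc'
  #10 SA[10]=7  'bcacacacbccaacbc'
  #11 SA[11]=15  'bccaacbc'
  #12 SA[12]=1  'bccbbbbcacacacbccaacbc'
  #13 SA[13]=22  'c'
  #14 SA[14]=17  'caacbc'
  #15 SA[15]=8  'cacacacbccaacbc'
  #16 SA[16]=10  'cacacbccaacbc'
  #17 SA[17]=12  'cacbccaacbc'
  #18 SA[18]=3  'cbbbbcacacacbccaacbc'
  #19 SA[19]=20  'cbc'
  #20 SA[20]=14  'cbccaacbc'
  #21 SA[21]=16  'ccaacbc'
  #22 SA[22]=2  'ccbbbbcacacacbccaacbc'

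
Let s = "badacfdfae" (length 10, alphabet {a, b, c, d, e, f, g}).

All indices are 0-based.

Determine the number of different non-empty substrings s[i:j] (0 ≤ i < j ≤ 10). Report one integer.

51

rank | idx | suffix
   0 |   3 | acfdfae
   1 |   1 | adacfdfae
   2 |   8 | ae
   3 |   0 | badacfdfae
   4 |   4 | cfdfae
   5 |   2 | dacfdfae
   6 |   6 | dfae
   7 |   9 | e
   8 |   7 | fae
   9 |   5 | fdfae

SA = [3, 1, 8, 0, 4, 2, 6, 9, 7, 5]
i: (SA[i-1],SA[i]) lcp shared
  1: (3,1) 1 'a'
  2: (1,8) 1 'a'
  3: (8,0) 0 ''
  4: (0,4) 0 ''
  5: (4,2) 0 ''
  6: (2,6) 1 'd'
  7: (6,9) 0 ''
  8: (9,7) 0 ''
  9: (7,5) 1 'f'

n(n+1)/2 = 10·11/2 = 55
Σ LCP = 0 + 1 + 1 + 0 + 0 + 0 + 1 + 0 + 0 + 1 = 4
distinct = 55 − 4 = 51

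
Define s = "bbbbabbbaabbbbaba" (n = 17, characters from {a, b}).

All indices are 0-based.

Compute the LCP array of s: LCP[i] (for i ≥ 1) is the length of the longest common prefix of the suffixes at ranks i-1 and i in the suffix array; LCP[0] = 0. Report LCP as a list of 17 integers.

[0, 1, 1, 2, 4, 0, 2, 2, 3, 1, 3, 4, 2, 4, 5, 3, 6]

rank→(start, suffix):
  0 → (16, 'a')
  1 → (8, 'aabbbbaba')
  2 → (14, 'aba')
  3 → (4, 'abbbaabbbbaba')
  4 → (9, 'abbbbaba')
  5 → (15, 'ba')
  6 → (7, 'baabbbbaba')
  7 → (13, 'baba')
  8 → (3, 'babbbaabbbbaba')
  9 → (6, 'bbaabbbbaba')
  10 → (12, 'bbaba')
  11 → (2, 'bbabbbaabbbbaba')
  12 → (5, 'bbbaabbbbaba')
  13 → (11, 'bbbaba')
  14 → (1, 'bbbabbbaabbbbaba')
  15 → (10, 'bbbbaba')
  16 → (0, 'bbbbabbbaabbbbaba')

SA = [16, 8, 14, 4, 9, 15, 7, 13, 3, 6, 12, 2, 5, 11, 1, 10, 0]
[i] adj suffixes → lcp
  [1] 16/8 → 1 ('a')
  [2] 8/14 → 1 ('a')
  [3] 14/4 → 2 ('ab')
  [4] 4/9 → 4 ('abbb')
  [5] 9/15 → 0 ('')
  [6] 15/7 → 2 ('ba')
  [7] 7/13 → 2 ('ba')
  [8] 13/3 → 3 ('bab')
  [9] 3/6 → 1 ('b')
  [10] 6/12 → 3 ('bba')
  [11] 12/2 → 4 ('bbab')
  [12] 2/5 → 2 ('bb')
  [13] 5/11 → 4 ('bbba')
  [14] 11/1 → 5 ('bbbab')
  [15] 1/10 → 3 ('bbb')
  [16] 10/0 → 6 ('bbbbab')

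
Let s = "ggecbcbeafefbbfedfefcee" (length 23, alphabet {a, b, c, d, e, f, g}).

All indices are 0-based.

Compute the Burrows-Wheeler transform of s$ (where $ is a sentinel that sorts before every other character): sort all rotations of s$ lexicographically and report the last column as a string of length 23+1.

rank  rotation                  last
    0  $ggecbcbeafefbbfedfefcee  e
    1  afefbbfedfefcee$ggecbcbe  e
    2  bbfedfefcee$ggecbcbeafef  f
    3  bcbeafefbbfedfefcee$ggec  c
    4  beafefbbfedfefcee$ggecbc  c
    5  bfedfefcee$ggecbcbeafefb  b
    6  cbcbeafefbbfedfefcee$gge  e
    7  cbeafefbbfedfefcee$ggecb  b
    8  cee$ggecbcbeafefbbfedfef  f
    9  dfefcee$ggecbcbeafefbbfe  e
   10  e$ggecbcbeafefbbfedfefce  e
   11  eafefbbfedfefcee$ggecbcb  b
   12  ecbcbeafefbbfedfefcee$gg  g
   13  edfefcee$ggecbcbeafefbbf  f
   14  ee$ggecbcbeafefbbfedfefc  c
   15  efbbfedfefcee$ggecbcbeaf  f
   16  efcee$ggecbcbeafefbbfedf  f
   17  fbbfedfefcee$ggecbcbeafe  e
   18  fcee$ggecbcbeafefbbfedfe  e
   19  fedfefcee$ggecbcbeafefbb  b
   20  fefbbfedfefcee$ggecbcbea  a
   21  fefcee$ggecbcbeafefbbfed  d
   22  gecbcbeafefbbfedfefcee$g  g
   23  ggecbcbeafefbbfedfefcee$  $

eefccbebfeebgfcffeebadg$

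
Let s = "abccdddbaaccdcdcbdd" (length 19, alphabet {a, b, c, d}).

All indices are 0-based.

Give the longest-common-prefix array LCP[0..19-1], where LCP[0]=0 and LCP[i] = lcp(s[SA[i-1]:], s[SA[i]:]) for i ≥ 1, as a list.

[0, 1, 1, 0, 1, 1, 0, 1, 3, 1, 3, 2, 0, 1, 1, 2, 1, 2, 2]

sorted suffixes:
  #0 SA[0]=8  'aaccdcdcbdd'
  #1 SA[1]=0  'abccdddbaaccdcdcbdd'
  #2 SA[2]=9  'accdcdcbdd'
  #3 SA[3]=7  'baaccdcdcbdd'
  #4 SA[4]=1  'bccdddbaaccdcdcbdd'
  #5 SA[5]=16  'bdd'
  #6 SA[6]=15  'cbdd'
  #7 SA[7]=10  'ccdcdcbdd'
  #8 SA[8]=2  'ccdddbaaccdcdcbdd'
  #9 SA[9]=13  'cdcbdd'
  #10 SA[10]=11  'cdcdcbdd'
  #11 SA[11]=3  'cdddbaaccdcdcbdd'
  #12 SA[12]=18  'd'
  #13 SA[13]=6  'dbaaccdcdcbdd'
  #14 SA[14]=14  'dcbdd'
  #15 SA[15]=12  'dcdcbdd'
  #16 SA[16]=17  'dd'
  #17 SA[17]=5  'ddbaaccdcdcbdd'
  #18 SA[18]=4  'dddbaaccdcdcbdd'

SA = [8, 0, 9, 7, 1, 16, 15, 10, 2, 13, 11, 3, 18, 6, 14, 12, 17, 5, 4]
i: (SA[i-1],SA[i]) lcp shared
  1: (8,0) 1 'a'
  2: (0,9) 1 'a'
  3: (9,7) 0 ''
  4: (7,1) 1 'b'
  5: (1,16) 1 'b'
  6: (16,15) 0 ''
  7: (15,10) 1 'c'
  8: (10,2) 3 'ccd'
  9: (2,13) 1 'c'
  10: (13,11) 3 'cdc'
  11: (11,3) 2 'cd'
  12: (3,18) 0 ''
  13: (18,6) 1 'd'
  14: (6,14) 1 'd'
  15: (14,12) 2 'dc'
  16: (12,17) 1 'd'
  17: (17,5) 2 'dd'
  18: (5,4) 2 'dd'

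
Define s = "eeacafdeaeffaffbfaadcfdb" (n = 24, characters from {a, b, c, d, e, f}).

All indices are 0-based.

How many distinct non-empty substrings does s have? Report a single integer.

277

rank→(start, suffix):
  0 → (17, 'aadcfdb')
  1 → (2, 'acafdeaeffaffbfaadcfdb')
  2 → (18, 'adcfdb')
  3 → (8, 'aeffaffbfaadcfdb')
  4 → (4, 'afdeaeffaffbfaadcfdb')
  5 → (12, 'affbfaadcfdb')
  6 → (23, 'b')
  7 → (15, 'bfaadcfdb')
  8 → (3, 'cafdeaeffaffbfaadcfdb')
  9 → (20, 'cfdb')
  10 → (22, 'db')
  11 → (19, 'dcfdb')
  12 → (6, 'deaeffaffbfaadcfdb')
  13 → (1, 'eacafdeaeffaffbfaadcfdb')
  14 → (7, 'eaeffaffbfaadcfdb')
  15 → (0, 'eeacafdeaeffaffbfaadcfdb')
  16 → (9, 'effaffbfaadcfdb')
  17 → (16, 'faadcfdb')
  18 → (11, 'faffbfaadcfdb')
  19 → (14, 'fbfaadcfdb')
  20 → (21, 'fdb')
  21 → (5, 'fdeaeffaffbfaadcfdb')
  22 → (10, 'ffaffbfaadcfdb')
  23 → (13, 'ffbfaadcfdb')

SA = [17, 2, 18, 8, 4, 12, 23, 15, 3, 20, 22, 19, 6, 1, 7, 0, 9, 16, 11, 14, 21, 5, 10, 13]
i: (SA[i-1],SA[i]) lcp shared
  1: (17,2) 1 'a'
  2: (2,18) 1 'a'
  3: (18,8) 1 'a'
  4: (8,4) 1 'a'
  5: (4,12) 2 'af'
  6: (12,23) 0 ''
  7: (23,15) 1 'b'
  8: (15,3) 0 ''
  9: (3,20) 1 'c'
  10: (20,22) 0 ''
  11: (22,19) 1 'd'
  12: (19,6) 1 'd'
  13: (6,1) 0 ''
  14: (1,7) 2 'ea'
  15: (7,0) 1 'e'
  16: (0,9) 1 'e'
  17: (9,16) 0 ''
  18: (16,11) 2 'fa'
  19: (11,14) 1 'f'
  20: (14,21) 1 'f'
  21: (21,5) 2 'fd'
  22: (5,10) 1 'f'
  23: (10,13) 2 'ff'

n(n+1)/2 = 24·25/2 = 300
Σ LCP = 0 + 1 + 1 + 1 + 1 + 2 + 0 + 1 + 0 + 1 + 0 + 1 + 1 + 0 + 2 + 1 + 1 + 0 + 2 + 1 + 1 + 2 + 1 + 2 = 23
distinct = 300 − 23 = 277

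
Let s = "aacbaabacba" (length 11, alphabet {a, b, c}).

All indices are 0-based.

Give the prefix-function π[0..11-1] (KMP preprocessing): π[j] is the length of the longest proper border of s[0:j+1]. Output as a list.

[0, 1, 0, 0, 1, 2, 0, 1, 0, 0, 1]

π[0] = 0
j=1 s[j]='a': π[1]=1 (border 'a')
j=2 s[j]='c': k: 1→0; π[2]=0 (border '')
j=3 s[j]='b': π[3]=0 (border '')
j=4 s[j]='a': π[4]=1 (border 'a')
j=5 s[j]='a': π[5]=2 (border 'aa')
j=6 s[j]='b': k: 2→1→0; π[6]=0 (border '')
j=7 s[j]='a': π[7]=1 (border 'a')
j=8 s[j]='c': k: 1→0; π[8]=0 (border '')
j=9 s[j]='b': π[9]=0 (border '')
j=10 s[j]='a': π[10]=1 (border 'a')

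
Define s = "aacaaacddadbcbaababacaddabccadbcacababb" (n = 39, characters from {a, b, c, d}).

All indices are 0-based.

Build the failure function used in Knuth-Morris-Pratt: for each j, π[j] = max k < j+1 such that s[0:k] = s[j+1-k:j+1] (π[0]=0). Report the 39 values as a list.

[0, 1, 0, 1, 2, 2, 3, 0, 0, 1, 0, 0, 0, 0, 1, 2, 0, 1, 0, 1, 0, 1, 0, 0, 1, 0, 0, 0, 1, 0, 0, 0, 1, 0, 1, 0, 1, 0, 0]

π[0] = 0
j=1 s[j]='a': π[1]=1 (border 'a')
j=2 s[j]='c': k: 1→0; π[2]=0 (border '')
j=3 s[j]='a': π[3]=1 (border 'a')
j=4 s[j]='a': π[4]=2 (border 'aa')
j=5 s[j]='a': k: 2→1; π[5]=2 (border 'aa')
j=6 s[j]='c': π[6]=3 (border 'aac')
j=7 s[j]='d': k: 3→0; π[7]=0 (border '')
j=8 s[j]='d': π[8]=0 (border '')
j=9 s[j]='a': π[9]=1 (border 'a')
j=10 s[j]='d': k: 1→0; π[10]=0 (border '')
j=11 s[j]='b': π[11]=0 (border '')
j=12 s[j]='c': π[12]=0 (border '')
j=13 s[j]='b': π[13]=0 (border '')
j=14 s[j]='a': π[14]=1 (border 'a')
j=15 s[j]='a': π[15]=2 (border 'aa')
j=16 s[j]='b': k: 2→1→0; π[16]=0 (border '')
j=17 s[j]='a': π[17]=1 (border 'a')
j=18 s[j]='b': k: 1→0; π[18]=0 (border '')
j=19 s[j]='a': π[19]=1 (border 'a')
j=20 s[j]='c': k: 1→0; π[20]=0 (border '')
j=21 s[j]='a': π[21]=1 (border 'a')
j=22 s[j]='d': k: 1→0; π[22]=0 (border '')
j=23 s[j]='d': π[23]=0 (border '')
j=24 s[j]='a': π[24]=1 (border 'a')
j=25 s[j]='b': k: 1→0; π[25]=0 (border '')
j=26 s[j]='c': π[26]=0 (border '')
j=27 s[j]='c': π[27]=0 (border '')
j=28 s[j]='a': π[28]=1 (border 'a')
j=29 s[j]='d': k: 1→0; π[29]=0 (border '')
j=30 s[j]='b': π[30]=0 (border '')
j=31 s[j]='c': π[31]=0 (border '')
j=32 s[j]='a': π[32]=1 (border 'a')
j=33 s[j]='c': k: 1→0; π[33]=0 (border '')
j=34 s[j]='a': π[34]=1 (border 'a')
j=35 s[j]='b': k: 1→0; π[35]=0 (border '')
j=36 s[j]='a': π[36]=1 (border 'a')
j=37 s[j]='b': k: 1→0; π[37]=0 (border '')
j=38 s[j]='b': π[38]=0 (border '')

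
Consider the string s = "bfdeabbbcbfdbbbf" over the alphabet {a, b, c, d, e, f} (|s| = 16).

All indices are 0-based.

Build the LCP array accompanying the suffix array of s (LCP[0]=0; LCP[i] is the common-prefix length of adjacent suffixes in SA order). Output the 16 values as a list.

[0, 0, 3, 2, 2, 1, 1, 2, 3, 0, 0, 1, 0, 0, 1, 2]

sorted suffixes:
  #0 SA[0]=4  'abbbcbfdbbbf'
  #1 SA[1]=5  'bbbcbfdbbbf'
  #2 SA[2]=12  'bbbf'
  #3 SA[3]=6  'bbcbfdbbbf'
  #4 SA[4]=13  'bbf'
  #5 SA[5]=7  'bcbfdbbbf'
  #6 SA[6]=14  'bf'
  #7 SA[7]=9  'bfdbbbf'
  #8 SA[8]=0  'bfdeabbbcbfdbbbf'
  #9 SA[9]=8  'cbfdbbbf'
  #10 SA[10]=11  'dbbbf'
  #11 SA[11]=2  'deabbbcbfdbbbf'
  #12 SA[12]=3  'eabbbcbfdbbbf'
  #13 SA[13]=15  'f'
  #14 SA[14]=10  'fdbbbf'
  #15 SA[15]=1  'fdeabbbcbfdbbbf'

SA = [4, 5, 12, 6, 13, 7, 14, 9, 0, 8, 11, 2, 3, 15, 10, 1]
[i] adj suffixes → lcp
  [1] 4/5 → 0 ('')
  [2] 5/12 → 3 ('bbb')
  [3] 12/6 → 2 ('bb')
  [4] 6/13 → 2 ('bb')
  [5] 13/7 → 1 ('b')
  [6] 7/14 → 1 ('b')
  [7] 14/9 → 2 ('bf')
  [8] 9/0 → 3 ('bfd')
  [9] 0/8 → 0 ('')
  [10] 8/11 → 0 ('')
  [11] 11/2 → 1 ('d')
  [12] 2/3 → 0 ('')
  [13] 3/15 → 0 ('')
  [14] 15/10 → 1 ('f')
  [15] 10/1 → 2 ('fd')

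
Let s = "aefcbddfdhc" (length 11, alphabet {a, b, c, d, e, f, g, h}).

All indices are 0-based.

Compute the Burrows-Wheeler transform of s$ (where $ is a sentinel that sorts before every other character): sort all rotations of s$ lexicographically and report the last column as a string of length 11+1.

rank  rotation      last
    0  $aefcbddfdhc  c
    1  aefcbddfdhc$  $
    2  bddfdhc$aefc  c
    3  c$aefcbddfdh  h
    4  cbddfdhc$aef  f
    5  ddfdhc$aefcb  b
    6  dfdhc$aefcbd  d
    7  dhc$aefcbddf  f
    8  efcbddfdhc$a  a
    9  fcbddfdhc$ae  e
   10  fdhc$aefcbdd  d
   11  hc$aefcbddfd  d

c$chfbdfaedd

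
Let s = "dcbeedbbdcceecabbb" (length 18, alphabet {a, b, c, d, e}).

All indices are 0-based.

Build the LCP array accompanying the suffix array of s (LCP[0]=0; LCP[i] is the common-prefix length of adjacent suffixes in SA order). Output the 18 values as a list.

[0, 0, 1, 2, 2, 1, 1, 0, 1, 1, 1, 0, 1, 2, 0, 1, 1, 2]

rank→(start, suffix):
  0 → (14, 'abbb')
  1 → (17, 'b')
  2 → (16, 'bb')
  3 → (15, 'bbb')
  4 → (6, 'bbdcceecabbb')
  5 → (7, 'bdcceecabbb')
  6 → (2, 'beedbbdcceecabbb')
  7 → (13, 'cabbb')
  8 → (1, 'cbeedbbdcceecabbb')
  9 → (9, 'cceecabbb')
  10 → (10, 'ceecabbb')
  11 → (5, 'dbbdcceecabbb')
  12 → (0, 'dcbeedbbdcceecabbb')
  13 → (8, 'dcceecabbb')
  14 → (12, 'ecabbb')
  15 → (4, 'edbbdcceecabbb')
  16 → (11, 'eecabbb')
  17 → (3, 'eedbbdcceecabbb')

SA = [14, 17, 16, 15, 6, 7, 2, 13, 1, 9, 10, 5, 0, 8, 12, 4, 11, 3]
rank  pair      lcp
   1  s[14:],s[17:]  0  ''
   2  s[17:],s[16:]  1  'b'
   3  s[16:],s[15:]  2  'bb'
   4  s[15:],s[6:]  2  'bb'
   5  s[6:],s[7:]  1  'b'
   6  s[7:],s[2:]  1  'b'
   7  s[2:],s[13:]  0  ''
   8  s[13:],s[1:]  1  'c'
   9  s[1:],s[9:]  1  'c'
  10  s[9:],s[10:]  1  'c'
  11  s[10:],s[5:]  0  ''
  12  s[5:],s[0:]  1  'd'
  13  s[0:],s[8:]  2  'dc'
  14  s[8:],s[12:]  0  ''
  15  s[12:],s[4:]  1  'e'
  16  s[4:],s[11:]  1  'e'
  17  s[11:],s[3:]  2  'ee'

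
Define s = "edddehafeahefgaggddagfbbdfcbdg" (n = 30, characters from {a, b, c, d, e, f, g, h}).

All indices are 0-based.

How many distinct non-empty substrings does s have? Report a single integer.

rank→(start, suffix):
  0 → (6, 'afeahefgaggddagfbbdfcbdg')
  1 → (19, 'agfbbdfcbdg')
  2 → (14, 'aggddagfbbdfcbdg')
  3 → (9, 'ahefgaggddagfbbdfcbdg')
  4 → (22, 'bbdfcbdg')
  5 → (23, 'bdfcbdg')
  6 → (27, 'bdg')
  7 → (26, 'cbdg')
  8 → (18, 'dagfbbdfcbdg')
  9 → (17, 'ddagfbbdfcbdg')
  10 → (1, 'dddehafeahefgaggddagfbbdfcbdg')
  11 → (2, 'ddehafeahefgaggddagfbbdfcbdg')
  12 → (3, 'dehafeahefgaggddagfbbdfcbdg')
  13 → (24, 'dfcbdg')
  14 → (28, 'dg')
  15 → (8, 'eahefgaggddagfbbdfcbdg')
  16 → (0, 'edddehafeahefgaggddagfbbdfcbdg')
  17 → (11, 'efgaggddagfbbdfcbdg')
  18 → (4, 'ehafeahefgaggddagfbbdfcbdg')
  19 → (21, 'fbbdfcbdg')
  20 → (25, 'fcbdg')
  21 → (7, 'feahefgaggddagfbbdfcbdg')
  22 → (12, 'fgaggddagfbbdfcbdg')
  23 → (29, 'g')
  24 → (13, 'gaggddagfbbdfcbdg')
  25 → (16, 'gddagfbbdfcbdg')
  26 → (20, 'gfbbdfcbdg')
  27 → (15, 'ggddagfbbdfcbdg')
  28 → (5, 'hafeahefgaggddagfbbdfcbdg')
  29 → (10, 'hefgaggddagfbbdfcbdg')

SA = [6, 19, 14, 9, 22, 23, 27, 26, 18, 17, 1, 2, 3, 24, 28, 8, 0, 11, 4, 21, 25, 7, 12, 29, 13, 16, 20, 15, 5, 10]
i: (SA[i-1],SA[i]) lcp shared
  1: (6,19) 1 'a'
  2: (19,14) 2 'ag'
  3: (14,9) 1 'a'
  4: (9,22) 0 ''
  5: (22,23) 1 'b'
  6: (23,27) 2 'bd'
  7: (27,26) 0 ''
  8: (26,18) 0 ''
  9: (18,17) 1 'd'
  10: (17,1) 2 'dd'
  11: (1,2) 2 'dd'
  12: (2,3) 1 'd'
  13: (3,24) 1 'd'
  14: (24,28) 1 'd'
  15: (28,8) 0 ''
  16: (8,0) 1 'e'
  17: (0,11) 1 'e'
  18: (11,4) 1 'e'
  19: (4,21) 0 ''
  20: (21,25) 1 'f'
  21: (25,7) 1 'f'
  22: (7,12) 1 'f'
  23: (12,29) 0 ''
  24: (29,13) 1 'g'
  25: (13,16) 1 'g'
  26: (16,20) 1 'g'
  27: (20,15) 1 'g'
  28: (15,5) 0 ''
  29: (5,10) 1 'h'

n(n+1)/2 = 30·31/2 = 465
Σ LCP = 0 + 1 + 2 + 1 + 0 + 1 + 2 + 0 + 0 + 1 + 2 + 2 + 1 + 1 + 1 + 0 + 1 + 1 + 1 + 0 + 1 + 1 + 1 + 0 + 1 + 1 + 1 + 1 + 0 + 1 = 26
distinct = 465 − 26 = 439

439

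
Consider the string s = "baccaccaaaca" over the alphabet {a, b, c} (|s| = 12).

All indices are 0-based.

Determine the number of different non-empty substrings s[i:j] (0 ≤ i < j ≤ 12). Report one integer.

60

rank | idx | suffix
   0 |  11 | a
   1 |   7 | aaaca
   2 |   8 | aaca
   3 |   9 | aca
   4 |   4 | accaaaca
   5 |   1 | accaccaaaca
   6 |   0 | baccaccaaaca
   7 |  10 | ca
   8 |   6 | caaaca
   9 |   3 | caccaaaca
  10 |   5 | ccaaaca
  11 |   2 | ccaccaaaca

SA = [11, 7, 8, 9, 4, 1, 0, 10, 6, 3, 5, 2]
rank  pair      lcp
   1  s[11:],s[7:]  1  'a'
   2  s[7:],s[8:]  2  'aa'
   3  s[8:],s[9:]  1  'a'
   4  s[9:],s[4:]  2  'ac'
   5  s[4:],s[1:]  4  'acca'
   6  s[1:],s[0:]  0  ''
   7  s[0:],s[10:]  0  ''
   8  s[10:],s[6:]  2  'ca'
   9  s[6:],s[3:]  2  'ca'
  10  s[3:],s[5:]  1  'c'
  11  s[5:],s[2:]  3  'cca'

n(n+1)/2 = 12·13/2 = 78
Σ LCP = 0 + 1 + 2 + 1 + 2 + 4 + 0 + 0 + 2 + 2 + 1 + 3 = 18
distinct = 78 − 18 = 60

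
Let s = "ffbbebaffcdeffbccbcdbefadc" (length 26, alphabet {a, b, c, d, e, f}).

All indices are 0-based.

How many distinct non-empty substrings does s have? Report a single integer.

323

rank | idx | suffix
   0 |  23 | adc
   1 |   6 | affcdeffbccbcdbefadc
   2 |   5 | baffcdeffbccbcdbefadc
   3 |   2 | bbebaffcdeffbccbcdbefadc
   4 |  14 | bccbcdbefadc
   5 |  17 | bcdbefadc
   6 |   3 | bebaffcdeffbccbcdbefadc
   7 |  20 | befadc
   8 |  25 | c
   9 |  16 | cbcdbefadc
  10 |  15 | ccbcdbefadc
  11 |  18 | cdbefadc
  12 |   9 | cdeffbccbcdbefadc
  13 |  19 | dbefadc
  14 |  24 | dc
  15 |  10 | deffbccbcdbefadc
  16 |   4 | ebaffcdeffbccbcdbefadc
  17 |  21 | efadc
  18 |  11 | effbccbcdbefadc
  19 |  22 | fadc
  20 |   1 | fbbebaffcdeffbccbcdbefadc
  21 |  13 | fbccbcdbefadc
  22 |   8 | fcdeffbccbcdbefadc
  23 |   0 | ffbbebaffcdeffbccbcdbefadc
  24 |  12 | ffbccbcdbefadc
  25 |   7 | ffcdeffbccbcdbefadc

SA = [23, 6, 5, 2, 14, 17, 3, 20, 25, 16, 15, 18, 9, 19, 24, 10, 4, 21, 11, 22, 1, 13, 8, 0, 12, 7]
rank  pair      lcp
   1  s[23:],s[6:]  1  'a'
   2  s[6:],s[5:]  0  ''
   3  s[5:],s[2:]  1  'b'
   4  s[2:],s[14:]  1  'b'
   5  s[14:],s[17:]  2  'bc'
   6  s[17:],s[3:]  1  'b'
   7  s[3:],s[20:]  2  'be'
   8  s[20:],s[25:]  0  ''
   9  s[25:],s[16:]  1  'c'
  10  s[16:],s[15:]  1  'c'
  11  s[15:],s[18:]  1  'c'
  12  s[18:],s[9:]  2  'cd'
  13  s[9:],s[19:]  0  ''
  14  s[19:],s[24:]  1  'd'
  15  s[24:],s[10:]  1  'd'
  16  s[10:],s[4:]  0  ''
  17  s[4:],s[21:]  1  'e'
  18  s[21:],s[11:]  2  'ef'
  19  s[11:],s[22:]  0  ''
  20  s[22:],s[1:]  1  'f'
  21  s[1:],s[13:]  2  'fb'
  22  s[13:],s[8:]  1  'f'
  23  s[8:],s[0:]  1  'f'
  24  s[0:],s[12:]  3  'ffb'
  25  s[12:],s[7:]  2  'ff'

n(n+1)/2 = 26·27/2 = 351
Σ LCP = 0 + 1 + 0 + 1 + 1 + 2 + 1 + 2 + 0 + 1 + 1 + 1 + 2 + 0 + 1 + 1 + 0 + 1 + 2 + 0 + 1 + 2 + 1 + 1 + 3 + 2 = 28
distinct = 351 − 28 = 323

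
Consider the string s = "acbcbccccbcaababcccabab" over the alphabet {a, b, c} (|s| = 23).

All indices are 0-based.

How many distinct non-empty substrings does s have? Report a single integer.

233

rank | idx | suffix
   0 |  11 | aababcccabab
   1 |  21 | ab
   2 |  19 | abab
   3 |  12 | ababcccabab
   4 |  14 | abcccabab
   5 |   0 | acbcbccccbcaababcccabab
   6 |  22 | b
   7 |  20 | bab
   8 |  13 | babcccabab
   9 |   9 | bcaababcccabab
  10 |   2 | bcbccccbcaababcccabab
  11 |  15 | bcccabab
  12 |   4 | bccccbcaababcccabab
  13 |  10 | caababcccabab
  14 |  18 | cabab
  15 |   8 | cbcaababcccabab
  16 |   1 | cbcbccccbcaababcccabab
  17 |   3 | cbccccbcaababcccabab
  18 |  17 | ccabab
  19 |   7 | ccbcaababcccabab
  20 |  16 | cccabab
  21 |   6 | cccbcaababcccabab
  22 |   5 | ccccbcaababcccabab

SA = [11, 21, 19, 12, 14, 0, 22, 20, 13, 9, 2, 15, 4, 10, 18, 8, 1, 3, 17, 7, 16, 6, 5]
[i] adj suffixes → lcp
  [1] 11/21 → 1 ('a')
  [2] 21/19 → 2 ('ab')
  [3] 19/12 → 4 ('abab')
  [4] 12/14 → 2 ('ab')
  [5] 14/0 → 1 ('a')
  [6] 0/22 → 0 ('')
  [7] 22/20 → 1 ('b')
  [8] 20/13 → 3 ('bab')
  [9] 13/9 → 1 ('b')
  [10] 9/2 → 2 ('bc')
  [11] 2/15 → 2 ('bc')
  [12] 15/4 → 4 ('bccc')
  [13] 4/10 → 0 ('')
  [14] 10/18 → 2 ('ca')
  [15] 18/8 → 1 ('c')
  [16] 8/1 → 3 ('cbc')
  [17] 1/3 → 3 ('cbc')
  [18] 3/17 → 1 ('c')
  [19] 17/7 → 2 ('cc')
  [20] 7/16 → 2 ('cc')
  [21] 16/6 → 3 ('ccc')
  [22] 6/5 → 3 ('ccc')

n(n+1)/2 = 23·24/2 = 276
Σ LCP = 0 + 1 + 2 + 4 + 2 + 1 + 0 + 1 + 3 + 1 + 2 + 2 + 4 + 0 + 2 + 1 + 3 + 3 + 1 + 2 + 2 + 3 + 3 = 43
distinct = 276 − 43 = 233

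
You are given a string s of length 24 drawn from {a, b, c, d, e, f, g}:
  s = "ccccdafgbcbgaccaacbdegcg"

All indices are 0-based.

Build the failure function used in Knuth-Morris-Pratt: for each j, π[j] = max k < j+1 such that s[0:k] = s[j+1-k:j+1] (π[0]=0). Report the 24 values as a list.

[0, 1, 2, 3, 0, 0, 0, 0, 0, 1, 0, 0, 0, 1, 2, 0, 0, 1, 0, 0, 0, 0, 1, 0]

π[0] = 0
j=1 s[j]='c': π[1]=1 (border 'c')
j=2 s[j]='c': π[2]=2 (border 'cc')
j=3 s[j]='c': π[3]=3 (border 'ccc')
j=4 s[j]='d': k: 3→2→1→0; π[4]=0 (border '')
j=5 s[j]='a': π[5]=0 (border '')
j=6 s[j]='f': π[6]=0 (border '')
j=7 s[j]='g': π[7]=0 (border '')
j=8 s[j]='b': π[8]=0 (border '')
j=9 s[j]='c': π[9]=1 (border 'c')
j=10 s[j]='b': k: 1→0; π[10]=0 (border '')
j=11 s[j]='g': π[11]=0 (border '')
j=12 s[j]='a': π[12]=0 (border '')
j=13 s[j]='c': π[13]=1 (border 'c')
j=14 s[j]='c': π[14]=2 (border 'cc')
j=15 s[j]='a': k: 2→1→0; π[15]=0 (border '')
j=16 s[j]='a': π[16]=0 (border '')
j=17 s[j]='c': π[17]=1 (border 'c')
j=18 s[j]='b': k: 1→0; π[18]=0 (border '')
j=19 s[j]='d': π[19]=0 (border '')
j=20 s[j]='e': π[20]=0 (border '')
j=21 s[j]='g': π[21]=0 (border '')
j=22 s[j]='c': π[22]=1 (border 'c')
j=23 s[j]='g': k: 1→0; π[23]=0 (border '')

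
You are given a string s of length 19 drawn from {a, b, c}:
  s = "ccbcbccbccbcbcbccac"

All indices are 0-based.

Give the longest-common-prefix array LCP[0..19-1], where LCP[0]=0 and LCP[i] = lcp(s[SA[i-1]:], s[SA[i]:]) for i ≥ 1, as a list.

sorted suffixes:
  #0 SA[0]=17  'ac'
  #1 SA[1]=10  'bcbcbccac'
  #2 SA[2]=12  'bcbccac'
  #3 SA[3]=2  'bcbccbccbcbcbccac'
  #4 SA[4]=14  'bccac'
  #5 SA[5]=7  'bccbcbcbccac'
  #6 SA[6]=4  'bccbccbcbcbccac'
  #7 SA[7]=18  'c'
  #8 SA[8]=16  'cac'
  #9 SA[9]=9  'cbcbcbccac'
  #10 SA[10]=11  'cbcbccac'
  #11 SA[11]=1  'cbcbccbccbcbcbccac'
  #12 SA[12]=13  'cbccac'
  #13 SA[13]=6  'cbccbcbcbccac'
  #14 SA[14]=3  'cbccbccbcbcbccac'
  #15 SA[15]=15  'ccac'
  #16 SA[16]=8  'ccbcbcbccac'
  #17 SA[17]=0  'ccbcbccbccbcbcbccac'
  #18 SA[18]=5  'ccbccbcbcbccac'

SA = [17, 10, 12, 2, 14, 7, 4, 18, 16, 9, 11, 1, 13, 6, 3, 15, 8, 0, 5]
rank  pair      lcp
   1  s[17:],s[10:]  0  ''
   2  s[10:],s[12:]  4  'bcbc'
   3  s[12:],s[2:]  5  'bcbcc'
   4  s[2:],s[14:]  2  'bc'
   5  s[14:],s[7:]  3  'bcc'
   6  s[7:],s[4:]  5  'bccbc'
   7  s[4:],s[18:]  0  ''
   8  s[18:],s[16:]  1  'c'
   9  s[16:],s[9:]  1  'c'
  10  s[9:],s[11:]  5  'cbcbc'
  11  s[11:],s[1:]  6  'cbcbcc'
  12  s[1:],s[13:]  3  'cbc'
  13  s[13:],s[6:]  4  'cbcc'
  14  s[6:],s[3:]  6  'cbccbc'
  15  s[3:],s[15:]  1  'c'
  16  s[15:],s[8:]  2  'cc'
  17  s[8:],s[0:]  6  'ccbcbc'
  18  s[0:],s[5:]  4  'ccbc'

[0, 0, 4, 5, 2, 3, 5, 0, 1, 1, 5, 6, 3, 4, 6, 1, 2, 6, 4]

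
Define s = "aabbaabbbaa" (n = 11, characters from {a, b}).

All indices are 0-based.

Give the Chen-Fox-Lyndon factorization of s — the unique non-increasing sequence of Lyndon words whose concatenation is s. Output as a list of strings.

["aabbaabbb", "a", "a"]

emit factor 1: 'aabbaabbb' (i=0, period=9)
emit factor 2: 'a' (i=9, period=1)
emit factor 3: 'a' (i=10, period=1)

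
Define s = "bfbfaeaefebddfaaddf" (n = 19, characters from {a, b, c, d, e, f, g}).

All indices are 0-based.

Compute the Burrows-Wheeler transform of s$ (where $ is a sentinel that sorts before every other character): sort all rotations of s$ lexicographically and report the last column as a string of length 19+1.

rank  rotation              last
    0  $bfbfaeaefebddfaaddf  f
    1  aaddf$bfbfaeaefebddf  f
    2  addf$bfbfaeaefebddfa  a
    3  aeaefebddfaaddf$bfbf  f
    4  aefebddfaaddf$bfbfae  e
    5  bddfaaddf$bfbfaeaefe  e
    6  bfaeaefebddfaaddf$bf  f
    7  bfbfaeaefebddfaaddf$  $
    8  ddf$bfbfaeaefebddfaa  a
    9  ddfaaddf$bfbfaeaefeb  b
   10  df$bfbfaeaefebddfaad  d
   11  dfaaddf$bfbfaeaefebd  d
   12  eaefebddfaaddf$bfbfa  a
   13  ebddfaaddf$bfbfaeaef  f
   14  efebddfaaddf$bfbfaea  a
   15  f$bfbfaeaefebddfaadd  d
   16  faaddf$bfbfaeaefebdd  d
   17  faeaefebddfaaddf$bfb  b
   18  fbfaeaefebddfaaddf$b  b
   19  febddfaaddf$bfbfaeae  e

ffafeef$abddafaddbbe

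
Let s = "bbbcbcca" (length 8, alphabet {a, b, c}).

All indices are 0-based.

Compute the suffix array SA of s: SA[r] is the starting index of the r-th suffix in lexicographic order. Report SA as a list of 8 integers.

[7, 0, 1, 2, 4, 6, 3, 5]

rank→(start, suffix):
  0 → (7, 'a')
  1 → (0, 'bbbcbcca')
  2 → (1, 'bbcbcca')
  3 → (2, 'bcbcca')
  4 → (4, 'bcca')
  5 → (6, 'ca')
  6 → (3, 'cbcca')
  7 → (5, 'cca')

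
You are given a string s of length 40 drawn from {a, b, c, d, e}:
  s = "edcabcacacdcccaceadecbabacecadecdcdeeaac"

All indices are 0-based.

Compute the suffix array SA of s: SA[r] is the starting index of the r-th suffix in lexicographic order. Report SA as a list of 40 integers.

rank→(start, suffix):
  0 → (37, 'aac')
  1 → (22, 'abacecadecdcdeeaac')
  2 → (3, 'abcacacdcccaceadecbabacecadecdcdeeaac')
  3 → (38, 'ac')
  4 → (6, 'acacdcccaceadecbabacecadecdcdeeaac')
  5 → (8, 'acdcccaceadecbabacecadecdcdeeaac')
  6 → (14, 'aceadecbabacecadecdcdeeaac')
  7 → (24, 'acecadecdcdeeaac')
  8 → (17, 'adecbabacecadecdcdeeaac')
  9 → (28, 'adecdcdeeaac')
  10 → (21, 'babacecadecdcdeeaac')
  11 → (23, 'bacecadecdcdeeaac')
  12 → (4, 'bcacacdcccaceadecbabacecadecdcdeeaac')
  13 → (39, 'c')
  14 → (2, 'cabcacacdcccaceadecbabacecadecdcdeeaac')
  15 → (5, 'cacacdcccaceadecbabacecadecdcdeeaac')
  16 → (7, 'cacdcccaceadecbabacecadecdcdeeaac')
  17 → (13, 'caceadecbabacecadecdcdeeaac')
  18 → (27, 'cadecdcdeeaac')
  19 → (20, 'cbabacecadecdcdeeaac')
  20 → (12, 'ccaceadecbabacecadecdcdeeaac')
  21 → (11, 'cccaceadecbabacecadecdcdeeaac')
  22 → (9, 'cdcccaceadecbabacecadecdcdeeaac')
  23 → (31, 'cdcdeeaac')
  24 → (33, 'cdeeaac')
  25 → (15, 'ceadecbabacecadecdcdeeaac')
  26 → (25, 'cecadecdcdeeaac')
  27 → (1, 'dcabcacacdcccaceadecbabacecadecdcdeeaac')
  28 → (10, 'dcccaceadecbabacecadecdcdeeaac')
  29 → (32, 'dcdeeaac')
  30 → (18, 'decbabacecadecdcdeeaac')
  31 → (29, 'decdcdeeaac')
  32 → (34, 'deeaac')
  33 → (36, 'eaac')
  34 → (16, 'eadecbabacecadecdcdeeaac')
  35 → (26, 'ecadecdcdeeaac')
  36 → (19, 'ecbabacecadecdcdeeaac')
  37 → (30, 'ecdcdeeaac')
  38 → (0, 'edcabcacacdcccaceadecbabacecadecdcdeeaac')
  39 → (35, 'eeaac')

[37, 22, 3, 38, 6, 8, 14, 24, 17, 28, 21, 23, 4, 39, 2, 5, 7, 13, 27, 20, 12, 11, 9, 31, 33, 15, 25, 1, 10, 32, 18, 29, 34, 36, 16, 26, 19, 30, 0, 35]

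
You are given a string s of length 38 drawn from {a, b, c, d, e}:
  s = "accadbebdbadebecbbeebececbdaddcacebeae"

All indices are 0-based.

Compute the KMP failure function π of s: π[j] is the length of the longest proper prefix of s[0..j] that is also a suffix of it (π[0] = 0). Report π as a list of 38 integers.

[0, 0, 0, 1, 0, 0, 0, 0, 0, 0, 1, 0, 0, 0, 0, 0, 0, 0, 0, 0, 0, 0, 0, 0, 0, 0, 0, 1, 0, 0, 0, 1, 2, 0, 0, 0, 1, 0]

π[0] = 0
j=1 s[j]='c': π[1]=0 (border '')
j=2 s[j]='c': π[2]=0 (border '')
j=3 s[j]='a': π[3]=1 (border 'a')
j=4 s[j]='d': k: 1→0; π[4]=0 (border '')
j=5 s[j]='b': π[5]=0 (border '')
j=6 s[j]='e': π[6]=0 (border '')
j=7 s[j]='b': π[7]=0 (border '')
j=8 s[j]='d': π[8]=0 (border '')
j=9 s[j]='b': π[9]=0 (border '')
j=10 s[j]='a': π[10]=1 (border 'a')
j=11 s[j]='d': k: 1→0; π[11]=0 (border '')
j=12 s[j]='e': π[12]=0 (border '')
j=13 s[j]='b': π[13]=0 (border '')
j=14 s[j]='e': π[14]=0 (border '')
j=15 s[j]='c': π[15]=0 (border '')
j=16 s[j]='b': π[16]=0 (border '')
j=17 s[j]='b': π[17]=0 (border '')
j=18 s[j]='e': π[18]=0 (border '')
j=19 s[j]='e': π[19]=0 (border '')
j=20 s[j]='b': π[20]=0 (border '')
j=21 s[j]='e': π[21]=0 (border '')
j=22 s[j]='c': π[22]=0 (border '')
j=23 s[j]='e': π[23]=0 (border '')
j=24 s[j]='c': π[24]=0 (border '')
j=25 s[j]='b': π[25]=0 (border '')
j=26 s[j]='d': π[26]=0 (border '')
j=27 s[j]='a': π[27]=1 (border 'a')
j=28 s[j]='d': k: 1→0; π[28]=0 (border '')
j=29 s[j]='d': π[29]=0 (border '')
j=30 s[j]='c': π[30]=0 (border '')
j=31 s[j]='a': π[31]=1 (border 'a')
j=32 s[j]='c': π[32]=2 (border 'ac')
j=33 s[j]='e': k: 2→0; π[33]=0 (border '')
j=34 s[j]='b': π[34]=0 (border '')
j=35 s[j]='e': π[35]=0 (border '')
j=36 s[j]='a': π[36]=1 (border 'a')
j=37 s[j]='e': k: 1→0; π[37]=0 (border '')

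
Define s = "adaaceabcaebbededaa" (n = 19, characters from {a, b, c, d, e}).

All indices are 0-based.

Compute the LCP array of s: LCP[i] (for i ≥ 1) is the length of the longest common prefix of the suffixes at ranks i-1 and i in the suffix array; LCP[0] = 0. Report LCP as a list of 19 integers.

sorted suffixes:
  #0 SA[0]=18  'a'
  #1 SA[1]=17  'aa'
  #2 SA[2]=2  'aaceabcaebbededaa'
  #3 SA[3]=6  'abcaebbededaa'
  #4 SA[4]=3  'aceabcaebbededaa'
  #5 SA[5]=0  'adaaceabcaebbededaa'
  #6 SA[6]=9  'aebbededaa'
  #7 SA[7]=11  'bbededaa'
  #8 SA[8]=7  'bcaebbededaa'
  #9 SA[9]=12  'bededaa'
  #10 SA[10]=8  'caebbededaa'
  #11 SA[11]=4  'ceabcaebbededaa'
  #12 SA[12]=16  'daa'
  #13 SA[13]=1  'daaceabcaebbededaa'
  #14 SA[14]=14  'dedaa'
  #15 SA[15]=5  'eabcaebbededaa'
  #16 SA[16]=10  'ebbededaa'
  #17 SA[17]=15  'edaa'
  #18 SA[18]=13  'ededaa'

SA = [18, 17, 2, 6, 3, 0, 9, 11, 7, 12, 8, 4, 16, 1, 14, 5, 10, 15, 13]
rank  pair      lcp
   1  s[18:],s[17:]  1  'a'
   2  s[17:],s[2:]  2  'aa'
   3  s[2:],s[6:]  1  'a'
   4  s[6:],s[3:]  1  'a'
   5  s[3:],s[0:]  1  'a'
   6  s[0:],s[9:]  1  'a'
   7  s[9:],s[11:]  0  ''
   8  s[11:],s[7:]  1  'b'
   9  s[7:],s[12:]  1  'b'
  10  s[12:],s[8:]  0  ''
  11  s[8:],s[4:]  1  'c'
  12  s[4:],s[16:]  0  ''
  13  s[16:],s[1:]  3  'daa'
  14  s[1:],s[14:]  1  'd'
  15  s[14:],s[5:]  0  ''
  16  s[5:],s[10:]  1  'e'
  17  s[10:],s[15:]  1  'e'
  18  s[15:],s[13:]  2  'ed'

[0, 1, 2, 1, 1, 1, 1, 0, 1, 1, 0, 1, 0, 3, 1, 0, 1, 1, 2]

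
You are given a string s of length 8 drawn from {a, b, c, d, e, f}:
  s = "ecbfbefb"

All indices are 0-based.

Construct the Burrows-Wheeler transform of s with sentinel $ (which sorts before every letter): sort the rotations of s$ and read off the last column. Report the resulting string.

bffce$beb

rank  rotation   last
    0  $ecbfbefb  b
    1  b$ecbfbef  f
    2  befb$ecbf  f
    3  bfbefb$ec  c
    4  cbfbefb$e  e
    5  ecbfbefb$  $
    6  efb$ecbfb  b
    7  fb$ecbfbe  e
    8  fbefb$ecb  b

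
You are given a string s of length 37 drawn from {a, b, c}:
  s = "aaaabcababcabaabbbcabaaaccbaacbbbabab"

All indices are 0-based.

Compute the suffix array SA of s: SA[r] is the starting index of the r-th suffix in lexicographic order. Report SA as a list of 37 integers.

rank→(start, suffix):
  0 → (0, 'aaaabcababcabaabbbcabaaaccbaacbbbabab')
  1 → (1, 'aaabcababcabaabbbcabaaaccbaacbbbabab')
  2 → (21, 'aaaccbaacbbbabab')
  3 → (13, 'aabbbcabaaaccbaacbbbabab')
  4 → (2, 'aabcababcabaabbbcabaaaccbaacbbbabab')
  5 → (27, 'aacbbbabab')
  6 → (22, 'aaccbaacbbbabab')
  7 → (35, 'ab')
  8 → (19, 'abaaaccbaacbbbabab')
  9 → (11, 'abaabbbcabaaaccbaacbbbabab')
  10 → (33, 'abab')
  11 → (6, 'ababcabaabbbcabaaaccbaacbbbabab')
  12 → (14, 'abbbcabaaaccbaacbbbabab')
  13 → (8, 'abcabaabbbcabaaaccbaacbbbabab')
  14 → (3, 'abcababcabaabbbcabaaaccbaacbbbabab')
  15 → (28, 'acbbbabab')
  16 → (23, 'accbaacbbbabab')
  17 → (36, 'b')
  18 → (20, 'baaaccbaacbbbabab')
  19 → (12, 'baabbbcabaaaccbaacbbbabab')
  20 → (26, 'baacbbbabab')
  21 → (34, 'bab')
  22 → (32, 'babab')
  23 → (7, 'babcabaabbbcabaaaccbaacbbbabab')
  24 → (31, 'bbabab')
  25 → (30, 'bbbabab')
  26 → (15, 'bbbcabaaaccbaacbbbabab')
  27 → (16, 'bbcabaaaccbaacbbbabab')
  28 → (17, 'bcabaaaccbaacbbbabab')
  29 → (9, 'bcabaabbbcabaaaccbaacbbbabab')
  30 → (4, 'bcababcabaabbbcabaaaccbaacbbbabab')
  31 → (18, 'cabaaaccbaacbbbabab')
  32 → (10, 'cabaabbbcabaaaccbaacbbbabab')
  33 → (5, 'cababcabaabbbcabaaaccbaacbbbabab')
  34 → (25, 'cbaacbbbabab')
  35 → (29, 'cbbbabab')
  36 → (24, 'ccbaacbbbabab')

[0, 1, 21, 13, 2, 27, 22, 35, 19, 11, 33, 6, 14, 8, 3, 28, 23, 36, 20, 12, 26, 34, 32, 7, 31, 30, 15, 16, 17, 9, 4, 18, 10, 5, 25, 29, 24]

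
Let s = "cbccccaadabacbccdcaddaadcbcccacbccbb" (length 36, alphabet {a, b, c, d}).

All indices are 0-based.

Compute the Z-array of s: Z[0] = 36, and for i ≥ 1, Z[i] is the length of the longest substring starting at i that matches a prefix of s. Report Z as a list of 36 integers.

Z[0]=36
i=1: outside box; Z[1]=0
i=2: outside box; Z[2]=1 grow→box=[2,3)
i=3: outside box; Z[3]=1 grow→box=[3,4)
i=4: outside box; Z[4]=1 grow→box=[4,5)
i=5: outside box; Z[5]=1 grow→box=[5,6)
i=6: outside box; Z[6]=0
i=7: outside box; Z[7]=0
i=8: outside box; Z[8]=0
i=9: outside box; Z[9]=0
i=10: outside box; Z[10]=0
i=11: outside box; Z[11]=0
i=12: outside box; Z[12]=4 grow→box=[12,16)
i=13: min(r-i=3, Z[1]=0)=0; Z[13]=0
i=14: min(r-i=2, Z[2]=1)=1; Z[14]=1
i=15: min(r-i=1, Z[3]=1)=1; Z[15]=1
i=16: outside box; Z[16]=0
i=17: outside box; Z[17]=1 grow→box=[17,18)
i=18: outside box; Z[18]=0
i=19: outside box; Z[19]=0
i=20: outside box; Z[20]=0
i=21: outside box; Z[21]=0
i=22: outside box; Z[22]=0
i=23: outside box; Z[23]=0
i=24: outside box; Z[24]=5 grow→box=[24,29)
i=25: min(r-i=4, Z[1]=0)=0; Z[25]=0
i=26: min(r-i=3, Z[2]=1)=1; Z[26]=1
i=27: min(r-i=2, Z[3]=1)=1; Z[27]=1
i=28: min(r-i=1, Z[4]=1)=1; Z[28]=1
i=29: outside box; Z[29]=0
i=30: outside box; Z[30]=4 grow→box=[30,34)
i=31: min(r-i=3, Z[1]=0)=0; Z[31]=0
i=32: min(r-i=2, Z[2]=1)=1; Z[32]=1
i=33: min(r-i=1, Z[3]=1)=1; Z[33]=2 grow→box=[33,35)
i=34: min(r-i=1, Z[1]=0)=0; Z[34]=0
i=35: outside box; Z[35]=0

[36, 0, 1, 1, 1, 1, 0, 0, 0, 0, 0, 0, 4, 0, 1, 1, 0, 1, 0, 0, 0, 0, 0, 0, 5, 0, 1, 1, 1, 0, 4, 0, 1, 2, 0, 0]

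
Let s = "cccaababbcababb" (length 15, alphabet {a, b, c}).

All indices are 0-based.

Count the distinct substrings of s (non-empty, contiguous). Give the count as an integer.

rank→(start, suffix):
  0 → (3, 'aababbcababb')
  1 → (10, 'ababb')
  2 → (4, 'ababbcababb')
  3 → (12, 'abb')
  4 → (6, 'abbcababb')
  5 → (14, 'b')
  6 → (11, 'babb')
  7 → (5, 'babbcababb')
  8 → (13, 'bb')
  9 → (7, 'bbcababb')
  10 → (8, 'bcababb')
  11 → (2, 'caababbcababb')
  12 → (9, 'cababb')
  13 → (1, 'ccaababbcababb')
  14 → (0, 'cccaababbcababb')

SA = [3, 10, 4, 12, 6, 14, 11, 5, 13, 7, 8, 2, 9, 1, 0]
i: (SA[i-1],SA[i]) lcp shared
  1: (3,10) 1 'a'
  2: (10,4) 5 'ababb'
  3: (4,12) 2 'ab'
  4: (12,6) 3 'abb'
  5: (6,14) 0 ''
  6: (14,11) 1 'b'
  7: (11,5) 4 'babb'
  8: (5,13) 1 'b'
  9: (13,7) 2 'bb'
  10: (7,8) 1 'b'
  11: (8,2) 0 ''
  12: (2,9) 2 'ca'
  13: (9,1) 1 'c'
  14: (1,0) 2 'cc'

n(n+1)/2 = 15·16/2 = 120
Σ LCP = 0 + 1 + 5 + 2 + 3 + 0 + 1 + 4 + 1 + 2 + 1 + 0 + 2 + 1 + 2 = 25
distinct = 120 − 25 = 95

95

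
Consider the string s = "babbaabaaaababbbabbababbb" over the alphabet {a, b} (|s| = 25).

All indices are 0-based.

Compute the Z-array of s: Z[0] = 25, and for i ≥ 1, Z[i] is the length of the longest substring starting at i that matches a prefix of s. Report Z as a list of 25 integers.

Z[0]=25
i=1: outside box; Z[1]=0
i=2: outside box; Z[2]=1 extend→box=[2,3)
i=3: outside box; Z[3]=2 extend→box=[3,5)
i=4: min(r-i=1, Z[1]=0)=0; Z[4]=0
i=5: outside box; Z[5]=0
i=6: outside box; Z[6]=2 extend→box=[6,8)
i=7: min(r-i=1, Z[1]=0)=0; Z[7]=0
i=8: outside box; Z[8]=0
i=9: outside box; Z[9]=0
i=10: outside box; Z[10]=0
i=11: outside box; Z[11]=4 extend→box=[11,15)
i=12: min(r-i=3, Z[1]=0)=0; Z[12]=0
i=13: min(r-i=2, Z[2]=1)=1; Z[13]=1
i=14: min(r-i=1, Z[3]=2)=1; Z[14]=1
i=15: outside box; Z[15]=5 extend→box=[15,20)
i=16: min(r-i=4, Z[1]=0)=0; Z[16]=0
i=17: min(r-i=3, Z[2]=1)=1; Z[17]=1
i=18: min(r-i=2, Z[3]=2)=2; Z[18]=3 extend→box=[18,21)
i=19: min(r-i=2, Z[1]=0)=0; Z[19]=0
i=20: min(r-i=1, Z[2]=1)=1; Z[20]=4 extend→box=[20,24)
i=21: min(r-i=3, Z[1]=0)=0; Z[21]=0
i=22: min(r-i=2, Z[2]=1)=1; Z[22]=1
i=23: min(r-i=1, Z[3]=2)=1; Z[23]=1
i=24: outside box; Z[24]=1 extend→box=[24,25)

[25, 0, 1, 2, 0, 0, 2, 0, 0, 0, 0, 4, 0, 1, 1, 5, 0, 1, 3, 0, 4, 0, 1, 1, 1]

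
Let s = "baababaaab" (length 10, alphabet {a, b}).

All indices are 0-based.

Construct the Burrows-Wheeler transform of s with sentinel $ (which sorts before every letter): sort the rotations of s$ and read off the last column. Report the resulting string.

rank  rotation     last
    0  $baababaaab  b
    1  aaab$baabab  b
    2  aab$baababa  a
    3  aababaaab$b  b
    4  ab$baababaa  a
    5  abaaab$baab  b
    6  ababaaab$ba  a
    7  b$baababaaa  a
    8  baaab$baaba  a
    9  baababaaab$  $
   10  babaaab$baa  a

bbababaaa$a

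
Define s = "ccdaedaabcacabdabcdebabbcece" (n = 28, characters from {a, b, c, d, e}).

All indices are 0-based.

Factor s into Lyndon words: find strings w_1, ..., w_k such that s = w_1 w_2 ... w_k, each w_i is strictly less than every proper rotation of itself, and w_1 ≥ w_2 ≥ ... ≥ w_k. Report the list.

emit factor 1: 'ccd' (i=0, period=3)
emit factor 2: 'aed' (i=3, period=3)
emit factor 3: 'aabcacabdabcdebabbcece' (i=6, period=22)

["ccd", "aed", "aabcacabdabcdebabbcece"]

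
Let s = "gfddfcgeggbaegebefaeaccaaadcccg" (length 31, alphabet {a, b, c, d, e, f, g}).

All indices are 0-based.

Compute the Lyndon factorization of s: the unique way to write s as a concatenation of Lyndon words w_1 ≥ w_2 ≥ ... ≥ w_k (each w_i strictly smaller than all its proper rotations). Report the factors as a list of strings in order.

emit factor 1: 'g' (i=0, period=1)
emit factor 2: 'f' (i=1, period=1)
emit factor 3: 'ddf' (i=2, period=3)
emit factor 4: 'cgegg' (i=5, period=5)
emit factor 5: 'b' (i=10, period=1)
emit factor 6: 'aegebef' (i=11, period=7)
emit factor 7: 'ae' (i=18, period=2)
emit factor 8: 'acc' (i=20, period=3)
emit factor 9: 'aaadcccg' (i=23, period=8)

["g", "f", "ddf", "cgegg", "b", "aegebef", "ae", "acc", "aaadcccg"]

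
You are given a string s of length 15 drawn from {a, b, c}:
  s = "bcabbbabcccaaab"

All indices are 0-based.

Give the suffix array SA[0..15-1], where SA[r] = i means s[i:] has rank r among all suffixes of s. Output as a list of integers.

sorted suffixes:
  #0 SA[0]=11  'aaab'
  #1 SA[1]=12  'aab'
  #2 SA[2]=13  'ab'
  #3 SA[3]=2  'abbbabcccaaab'
  #4 SA[4]=6  'abcccaaab'
  #5 SA[5]=14  'b'
  #6 SA[6]=5  'babcccaaab'
  #7 SA[7]=4  'bbabcccaaab'
  #8 SA[8]=3  'bbbabcccaaab'
  #9 SA[9]=0  'bcabbbabcccaaab'
  #10 SA[10]=7  'bcccaaab'
  #11 SA[11]=10  'caaab'
  #12 SA[12]=1  'cabbbabcccaaab'
  #13 SA[13]=9  'ccaaab'
  #14 SA[14]=8  'cccaaab'

[11, 12, 13, 2, 6, 14, 5, 4, 3, 0, 7, 10, 1, 9, 8]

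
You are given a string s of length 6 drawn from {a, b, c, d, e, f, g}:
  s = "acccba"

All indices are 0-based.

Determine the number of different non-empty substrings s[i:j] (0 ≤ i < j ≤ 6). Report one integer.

rank→(start, suffix):
  0 → (5, 'a')
  1 → (0, 'acccba')
  2 → (4, 'ba')
  3 → (3, 'cba')
  4 → (2, 'ccba')
  5 → (1, 'cccba')

SA = [5, 0, 4, 3, 2, 1]
i: (SA[i-1],SA[i]) lcp shared
  1: (5,0) 1 'a'
  2: (0,4) 0 ''
  3: (4,3) 0 ''
  4: (3,2) 1 'c'
  5: (2,1) 2 'cc'

n(n+1)/2 = 6·7/2 = 21
Σ LCP = 0 + 1 + 0 + 0 + 1 + 2 = 4
distinct = 21 − 4 = 17

17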